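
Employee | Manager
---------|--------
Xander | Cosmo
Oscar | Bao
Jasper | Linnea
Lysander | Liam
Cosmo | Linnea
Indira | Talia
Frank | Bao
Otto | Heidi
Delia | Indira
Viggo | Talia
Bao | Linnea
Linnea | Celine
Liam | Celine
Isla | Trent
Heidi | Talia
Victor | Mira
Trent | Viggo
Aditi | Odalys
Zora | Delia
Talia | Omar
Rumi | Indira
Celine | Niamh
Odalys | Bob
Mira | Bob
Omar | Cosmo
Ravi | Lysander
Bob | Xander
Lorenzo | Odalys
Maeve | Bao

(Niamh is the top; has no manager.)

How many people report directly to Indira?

Indira directly manages Delia, Rumi. That is 2 direct reports.

2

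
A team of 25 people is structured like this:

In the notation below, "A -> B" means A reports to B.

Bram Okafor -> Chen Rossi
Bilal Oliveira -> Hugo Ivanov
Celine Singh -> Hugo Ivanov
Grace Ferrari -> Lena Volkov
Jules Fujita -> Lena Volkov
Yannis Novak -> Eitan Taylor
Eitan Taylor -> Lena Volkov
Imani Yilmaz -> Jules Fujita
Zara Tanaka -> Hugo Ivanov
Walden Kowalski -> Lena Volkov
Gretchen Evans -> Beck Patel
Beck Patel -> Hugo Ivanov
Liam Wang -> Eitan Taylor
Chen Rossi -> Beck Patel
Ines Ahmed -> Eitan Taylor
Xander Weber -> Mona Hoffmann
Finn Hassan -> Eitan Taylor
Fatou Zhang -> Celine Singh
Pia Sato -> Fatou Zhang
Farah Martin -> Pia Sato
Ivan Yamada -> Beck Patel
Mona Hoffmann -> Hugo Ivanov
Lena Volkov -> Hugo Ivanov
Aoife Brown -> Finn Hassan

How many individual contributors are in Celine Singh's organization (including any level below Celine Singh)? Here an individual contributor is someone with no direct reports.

The only person in Celine Singh's organization with no one reporting to them is Farah Martin. That is 1.

1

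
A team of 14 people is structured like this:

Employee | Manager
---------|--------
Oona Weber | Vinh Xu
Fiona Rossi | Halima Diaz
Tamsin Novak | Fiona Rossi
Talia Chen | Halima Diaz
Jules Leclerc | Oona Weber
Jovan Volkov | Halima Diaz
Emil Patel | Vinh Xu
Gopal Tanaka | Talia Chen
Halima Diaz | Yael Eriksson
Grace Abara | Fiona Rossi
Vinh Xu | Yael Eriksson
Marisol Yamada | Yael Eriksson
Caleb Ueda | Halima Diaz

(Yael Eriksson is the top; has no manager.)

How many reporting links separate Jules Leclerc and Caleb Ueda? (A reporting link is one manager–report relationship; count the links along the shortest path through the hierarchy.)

Jules Leclerc is 3 levels below Yael Eriksson, and Caleb Ueda is 2 levels below Yael Eriksson (their lowest common manager). The shortest path runs up from Jules Leclerc to Yael Eriksson and back down to Caleb Ueda: 3 + 2 = 5 links.

5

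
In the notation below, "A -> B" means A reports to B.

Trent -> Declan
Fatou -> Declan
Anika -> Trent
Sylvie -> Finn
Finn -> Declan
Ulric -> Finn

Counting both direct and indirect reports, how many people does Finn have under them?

2

Finn directly manages Ulric, Sylvie. Ulric has no reports. Sylvie has no reports. So Finn's organization is 2 direct reports plus everyone under them: 1 + 1 = 2.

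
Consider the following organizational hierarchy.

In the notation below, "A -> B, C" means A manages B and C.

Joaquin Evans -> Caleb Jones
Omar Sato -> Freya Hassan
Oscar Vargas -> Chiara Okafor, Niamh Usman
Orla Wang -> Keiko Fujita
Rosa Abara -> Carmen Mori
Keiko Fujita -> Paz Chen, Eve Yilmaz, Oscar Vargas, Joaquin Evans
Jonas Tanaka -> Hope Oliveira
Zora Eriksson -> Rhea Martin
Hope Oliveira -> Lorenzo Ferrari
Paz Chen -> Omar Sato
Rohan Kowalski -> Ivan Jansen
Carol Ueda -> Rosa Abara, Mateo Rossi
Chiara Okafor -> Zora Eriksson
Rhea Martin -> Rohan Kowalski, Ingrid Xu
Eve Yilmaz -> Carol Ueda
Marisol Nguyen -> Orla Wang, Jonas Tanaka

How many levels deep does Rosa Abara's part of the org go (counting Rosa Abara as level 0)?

The longest chain under Rosa Abara runs Rosa Abara → Carmen Mori, which is 1 level below Rosa Abara.

1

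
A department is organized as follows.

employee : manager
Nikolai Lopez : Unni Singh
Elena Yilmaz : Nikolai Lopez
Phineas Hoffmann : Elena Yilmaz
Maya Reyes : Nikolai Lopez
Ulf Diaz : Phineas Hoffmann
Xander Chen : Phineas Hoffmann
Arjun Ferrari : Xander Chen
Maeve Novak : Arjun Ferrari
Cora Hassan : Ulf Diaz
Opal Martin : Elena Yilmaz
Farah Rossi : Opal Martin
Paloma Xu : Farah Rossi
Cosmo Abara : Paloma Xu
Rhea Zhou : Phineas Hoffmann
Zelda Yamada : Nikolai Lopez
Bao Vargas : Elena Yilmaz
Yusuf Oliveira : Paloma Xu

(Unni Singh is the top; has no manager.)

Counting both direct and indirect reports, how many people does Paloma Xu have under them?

Paloma Xu directly manages Cosmo Abara, Yusuf Oliveira. Cosmo Abara has no reports. Yusuf Oliveira has no reports. So Paloma Xu's organization is 2 direct reports plus everyone under them: 1 + 1 = 2.

2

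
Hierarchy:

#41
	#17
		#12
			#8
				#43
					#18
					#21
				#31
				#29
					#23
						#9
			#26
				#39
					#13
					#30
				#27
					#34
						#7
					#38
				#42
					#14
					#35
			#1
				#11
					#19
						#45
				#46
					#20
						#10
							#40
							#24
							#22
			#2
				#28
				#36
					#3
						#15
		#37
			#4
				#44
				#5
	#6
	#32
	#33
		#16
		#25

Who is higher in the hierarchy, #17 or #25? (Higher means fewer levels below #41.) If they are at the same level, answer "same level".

#17

#17 is 1 level below #41; #25 is 2. #17 is higher.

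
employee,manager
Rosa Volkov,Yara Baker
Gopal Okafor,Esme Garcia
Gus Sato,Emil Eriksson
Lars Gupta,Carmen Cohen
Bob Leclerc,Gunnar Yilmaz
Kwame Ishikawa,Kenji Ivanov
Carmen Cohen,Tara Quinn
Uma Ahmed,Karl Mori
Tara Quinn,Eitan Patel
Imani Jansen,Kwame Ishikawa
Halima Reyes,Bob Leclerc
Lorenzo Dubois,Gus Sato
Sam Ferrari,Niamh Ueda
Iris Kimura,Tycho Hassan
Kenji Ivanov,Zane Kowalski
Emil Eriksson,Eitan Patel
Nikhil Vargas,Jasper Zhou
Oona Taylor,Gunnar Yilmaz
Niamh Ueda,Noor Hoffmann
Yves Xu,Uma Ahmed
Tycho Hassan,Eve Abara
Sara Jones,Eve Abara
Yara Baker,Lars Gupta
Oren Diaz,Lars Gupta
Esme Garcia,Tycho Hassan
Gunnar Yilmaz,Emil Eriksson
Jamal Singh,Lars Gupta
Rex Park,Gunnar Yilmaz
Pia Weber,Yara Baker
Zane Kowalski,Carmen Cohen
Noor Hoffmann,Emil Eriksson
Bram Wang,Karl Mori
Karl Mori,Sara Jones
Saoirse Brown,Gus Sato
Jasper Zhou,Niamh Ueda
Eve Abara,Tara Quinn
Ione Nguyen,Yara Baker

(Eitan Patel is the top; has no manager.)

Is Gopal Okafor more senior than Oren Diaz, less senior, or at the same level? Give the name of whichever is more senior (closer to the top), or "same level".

Oren Diaz

Gopal Okafor is 5 levels below Eitan Patel; Oren Diaz is 4. Oren Diaz is higher.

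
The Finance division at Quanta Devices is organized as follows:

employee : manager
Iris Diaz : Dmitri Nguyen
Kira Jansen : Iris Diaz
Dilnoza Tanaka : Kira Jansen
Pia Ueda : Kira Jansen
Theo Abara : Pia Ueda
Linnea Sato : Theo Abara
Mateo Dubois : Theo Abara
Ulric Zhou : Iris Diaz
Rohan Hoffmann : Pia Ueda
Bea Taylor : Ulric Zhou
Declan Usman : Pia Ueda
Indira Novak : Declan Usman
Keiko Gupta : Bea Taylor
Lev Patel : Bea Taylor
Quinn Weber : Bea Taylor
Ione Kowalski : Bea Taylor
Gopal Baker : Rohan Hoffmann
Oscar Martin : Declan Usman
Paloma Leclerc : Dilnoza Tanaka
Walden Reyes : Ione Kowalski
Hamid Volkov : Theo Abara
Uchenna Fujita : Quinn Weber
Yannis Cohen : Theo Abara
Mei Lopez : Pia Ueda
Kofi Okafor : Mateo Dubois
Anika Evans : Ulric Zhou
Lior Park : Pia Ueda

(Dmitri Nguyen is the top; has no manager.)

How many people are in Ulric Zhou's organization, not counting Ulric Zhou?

Ulric Zhou directly manages Bea Taylor, Anika Evans. Under Bea Taylor: Ione Kowalski, Walden Reyes, Quinn Weber, Uchenna Fujita, Lev Patel, Keiko Gupta (6). Anika Evans has no reports. So Ulric Zhou's organization is 2 direct reports plus everyone under them: 7 + 1 = 8.

8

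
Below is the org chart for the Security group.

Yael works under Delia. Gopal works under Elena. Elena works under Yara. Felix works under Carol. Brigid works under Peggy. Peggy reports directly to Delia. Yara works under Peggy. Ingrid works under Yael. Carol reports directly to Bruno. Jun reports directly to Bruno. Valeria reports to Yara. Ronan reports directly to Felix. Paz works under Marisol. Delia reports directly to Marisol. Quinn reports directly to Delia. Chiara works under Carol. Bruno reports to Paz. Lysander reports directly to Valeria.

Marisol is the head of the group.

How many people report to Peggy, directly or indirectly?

6

Peggy directly manages Yara, Brigid. Under Yara: Elena, Gopal, Valeria, Lysander (4). Brigid has no reports. So Peggy's organization is 2 direct reports plus everyone under them: 5 + 1 = 6.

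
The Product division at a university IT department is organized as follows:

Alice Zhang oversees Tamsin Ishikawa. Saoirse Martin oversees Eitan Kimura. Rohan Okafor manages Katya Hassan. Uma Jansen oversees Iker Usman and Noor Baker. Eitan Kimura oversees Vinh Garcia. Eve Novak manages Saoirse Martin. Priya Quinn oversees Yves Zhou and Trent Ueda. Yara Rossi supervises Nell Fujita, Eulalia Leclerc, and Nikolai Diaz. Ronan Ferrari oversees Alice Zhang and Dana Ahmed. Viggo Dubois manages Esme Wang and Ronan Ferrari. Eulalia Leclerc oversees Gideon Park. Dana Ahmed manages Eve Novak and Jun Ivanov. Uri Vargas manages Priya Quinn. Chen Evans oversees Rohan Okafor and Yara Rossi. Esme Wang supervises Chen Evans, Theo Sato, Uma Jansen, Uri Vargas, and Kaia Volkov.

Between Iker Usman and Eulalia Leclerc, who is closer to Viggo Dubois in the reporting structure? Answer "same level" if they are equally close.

Iker Usman

Iker Usman is 3 levels below Viggo Dubois; Eulalia Leclerc is 4. Iker Usman is higher.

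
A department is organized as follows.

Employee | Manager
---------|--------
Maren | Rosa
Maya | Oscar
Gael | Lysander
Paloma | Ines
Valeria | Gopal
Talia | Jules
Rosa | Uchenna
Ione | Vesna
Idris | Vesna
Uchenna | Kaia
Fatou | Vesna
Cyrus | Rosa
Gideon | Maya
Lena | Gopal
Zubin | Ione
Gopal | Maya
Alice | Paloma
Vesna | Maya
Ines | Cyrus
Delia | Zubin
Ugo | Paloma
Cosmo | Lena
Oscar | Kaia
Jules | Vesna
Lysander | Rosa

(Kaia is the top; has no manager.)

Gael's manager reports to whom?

Rosa

Gael reports to Lysander, and Lysander reports to Rosa. So Gael's skip-level manager is Rosa.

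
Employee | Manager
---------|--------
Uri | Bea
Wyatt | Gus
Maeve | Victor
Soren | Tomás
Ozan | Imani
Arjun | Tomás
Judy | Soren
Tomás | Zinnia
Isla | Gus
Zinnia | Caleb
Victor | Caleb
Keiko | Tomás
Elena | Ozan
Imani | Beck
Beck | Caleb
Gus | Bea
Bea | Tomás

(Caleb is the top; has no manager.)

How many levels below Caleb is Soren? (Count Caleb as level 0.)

3

Chain from Soren up to Caleb: Soren → Tomás → Zinnia → Caleb. That is 3 steps up, so Soren is 3 levels below Caleb.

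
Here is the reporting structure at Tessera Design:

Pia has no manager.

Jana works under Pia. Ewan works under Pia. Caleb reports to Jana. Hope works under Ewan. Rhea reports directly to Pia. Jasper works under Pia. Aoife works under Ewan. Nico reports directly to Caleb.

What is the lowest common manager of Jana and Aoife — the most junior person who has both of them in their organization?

Pia

Jana's chain of managers is Pia. Aoife's chain of managers is Ewan, Pia. The first manager that appears in both chains is Pia.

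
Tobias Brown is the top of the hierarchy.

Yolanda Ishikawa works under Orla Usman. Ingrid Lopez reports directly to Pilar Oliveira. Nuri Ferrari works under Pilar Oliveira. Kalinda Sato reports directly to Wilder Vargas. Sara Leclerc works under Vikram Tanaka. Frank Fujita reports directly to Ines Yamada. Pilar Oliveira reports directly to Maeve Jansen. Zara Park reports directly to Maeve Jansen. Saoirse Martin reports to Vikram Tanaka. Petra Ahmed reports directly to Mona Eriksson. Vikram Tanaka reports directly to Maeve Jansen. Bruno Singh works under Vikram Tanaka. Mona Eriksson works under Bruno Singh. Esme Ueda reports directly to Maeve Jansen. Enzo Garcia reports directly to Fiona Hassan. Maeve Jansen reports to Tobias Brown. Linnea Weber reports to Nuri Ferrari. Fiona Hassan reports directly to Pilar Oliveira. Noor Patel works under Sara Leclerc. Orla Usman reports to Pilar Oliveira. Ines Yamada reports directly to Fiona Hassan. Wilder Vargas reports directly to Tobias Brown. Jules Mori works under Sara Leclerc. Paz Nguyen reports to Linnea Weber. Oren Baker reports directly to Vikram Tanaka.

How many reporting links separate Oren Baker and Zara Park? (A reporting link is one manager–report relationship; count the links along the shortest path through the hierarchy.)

3

Oren Baker is 2 levels below Maeve Jansen, and Zara Park is 1 level below Maeve Jansen (their lowest common manager). The shortest path runs up from Oren Baker to Maeve Jansen and back down to Zara Park: 2 + 1 = 3 links.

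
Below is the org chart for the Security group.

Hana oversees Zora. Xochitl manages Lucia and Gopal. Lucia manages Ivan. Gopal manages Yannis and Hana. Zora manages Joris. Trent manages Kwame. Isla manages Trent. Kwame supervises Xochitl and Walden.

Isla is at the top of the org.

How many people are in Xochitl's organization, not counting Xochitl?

Xochitl directly manages Gopal, Lucia. Under Gopal: Hana, Zora, Joris, Yannis (4). Under Lucia: Ivan (1). So Xochitl's organization is 2 direct reports plus everyone under them: 5 + 2 = 7.

7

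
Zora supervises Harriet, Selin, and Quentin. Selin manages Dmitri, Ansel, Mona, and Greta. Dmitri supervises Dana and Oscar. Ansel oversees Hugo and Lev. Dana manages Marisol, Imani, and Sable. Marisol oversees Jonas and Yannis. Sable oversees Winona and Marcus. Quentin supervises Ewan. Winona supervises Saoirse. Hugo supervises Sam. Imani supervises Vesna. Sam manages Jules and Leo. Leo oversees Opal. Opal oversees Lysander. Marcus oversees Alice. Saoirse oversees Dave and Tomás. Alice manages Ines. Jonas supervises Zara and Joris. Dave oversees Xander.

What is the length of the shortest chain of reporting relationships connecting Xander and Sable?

Xander is in Sable's organization: the chain from Xander up to Sable is Xander → Dave → Saoirse → Winona → Sable, which is 4 links.

4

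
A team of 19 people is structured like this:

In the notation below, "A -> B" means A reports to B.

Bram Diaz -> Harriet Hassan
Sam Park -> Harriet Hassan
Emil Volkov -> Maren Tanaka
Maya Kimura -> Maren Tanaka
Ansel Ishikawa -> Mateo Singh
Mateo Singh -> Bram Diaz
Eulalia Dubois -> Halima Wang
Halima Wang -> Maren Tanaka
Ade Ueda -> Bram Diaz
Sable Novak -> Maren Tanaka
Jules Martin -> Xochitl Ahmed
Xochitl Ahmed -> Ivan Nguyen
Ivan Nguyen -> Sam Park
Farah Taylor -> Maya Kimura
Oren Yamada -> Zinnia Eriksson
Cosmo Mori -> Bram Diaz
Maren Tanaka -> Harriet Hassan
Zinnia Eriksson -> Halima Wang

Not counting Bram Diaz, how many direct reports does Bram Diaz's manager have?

Bram Diaz reports to Harriet Hassan. Harriet Hassan's other direct reports are Maren Tanaka, Sam Park — 2 peers.

2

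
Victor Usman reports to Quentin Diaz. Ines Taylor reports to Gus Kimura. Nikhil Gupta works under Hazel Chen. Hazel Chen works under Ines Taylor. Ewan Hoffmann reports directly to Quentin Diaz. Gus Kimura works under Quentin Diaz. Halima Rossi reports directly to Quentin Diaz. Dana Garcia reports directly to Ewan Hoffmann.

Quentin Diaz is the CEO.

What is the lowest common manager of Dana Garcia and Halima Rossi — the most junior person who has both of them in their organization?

Dana Garcia's chain of managers is Ewan Hoffmann, Quentin Diaz. Halima Rossi's chain of managers is Quentin Diaz. The first manager that appears in both chains is Quentin Diaz.

Quentin Diaz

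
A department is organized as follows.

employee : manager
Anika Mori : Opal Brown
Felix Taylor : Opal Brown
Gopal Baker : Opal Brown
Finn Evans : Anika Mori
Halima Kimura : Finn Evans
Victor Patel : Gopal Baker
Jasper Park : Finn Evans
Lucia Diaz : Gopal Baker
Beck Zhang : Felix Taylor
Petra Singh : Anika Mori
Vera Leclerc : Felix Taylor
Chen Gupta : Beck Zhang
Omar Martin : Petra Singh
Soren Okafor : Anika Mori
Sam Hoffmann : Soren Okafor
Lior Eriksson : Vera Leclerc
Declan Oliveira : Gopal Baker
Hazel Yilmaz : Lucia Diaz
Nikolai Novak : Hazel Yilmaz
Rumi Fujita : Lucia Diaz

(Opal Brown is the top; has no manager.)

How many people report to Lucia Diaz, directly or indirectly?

3

Lucia Diaz directly manages Hazel Yilmaz, Rumi Fujita. Under Hazel Yilmaz: Nikolai Novak (1). Rumi Fujita has no reports. So Lucia Diaz's organization is 2 direct reports plus everyone under them: 2 + 1 = 3.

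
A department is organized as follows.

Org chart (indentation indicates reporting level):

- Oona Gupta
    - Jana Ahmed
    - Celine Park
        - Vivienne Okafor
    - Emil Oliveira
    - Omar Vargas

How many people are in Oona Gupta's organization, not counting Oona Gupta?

5

Oona Gupta directly manages Jana Ahmed, Celine Park, Emil Oliveira, Omar Vargas. Jana Ahmed has no reports. Under Celine Park: Vivienne Okafor (1). Emil Oliveira has no reports. Omar Vargas has no reports. So Oona Gupta's organization is 4 direct reports plus everyone under them: 1 + 2 + 1 + 1 = 5.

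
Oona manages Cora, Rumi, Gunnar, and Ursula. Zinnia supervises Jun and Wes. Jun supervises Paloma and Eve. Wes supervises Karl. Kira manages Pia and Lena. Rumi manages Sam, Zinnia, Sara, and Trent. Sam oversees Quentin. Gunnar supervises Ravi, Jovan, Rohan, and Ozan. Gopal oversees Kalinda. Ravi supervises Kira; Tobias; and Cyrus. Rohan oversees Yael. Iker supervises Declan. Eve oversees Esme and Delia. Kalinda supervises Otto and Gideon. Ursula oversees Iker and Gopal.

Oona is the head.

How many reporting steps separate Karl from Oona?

4

Chain from Karl up to Oona: Karl → Wes → Zinnia → Rumi → Oona. That is 4 steps up, so Karl is 4 levels below Oona.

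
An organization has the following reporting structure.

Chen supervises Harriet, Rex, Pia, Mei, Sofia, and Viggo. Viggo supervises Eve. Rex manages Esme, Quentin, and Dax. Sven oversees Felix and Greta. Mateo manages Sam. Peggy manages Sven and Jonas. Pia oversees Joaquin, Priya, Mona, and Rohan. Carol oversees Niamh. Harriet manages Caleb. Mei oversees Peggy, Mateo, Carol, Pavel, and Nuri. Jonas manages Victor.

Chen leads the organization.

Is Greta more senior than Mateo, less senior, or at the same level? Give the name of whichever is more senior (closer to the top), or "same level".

Mateo

Greta is 4 levels below Chen; Mateo is 2. Mateo is higher.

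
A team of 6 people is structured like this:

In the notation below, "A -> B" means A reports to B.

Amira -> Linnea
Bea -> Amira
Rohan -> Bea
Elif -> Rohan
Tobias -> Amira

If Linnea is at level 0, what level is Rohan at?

3

Chain from Rohan up to Linnea: Rohan → Bea → Amira → Linnea. That is 3 steps up, so Rohan is 3 levels below Linnea.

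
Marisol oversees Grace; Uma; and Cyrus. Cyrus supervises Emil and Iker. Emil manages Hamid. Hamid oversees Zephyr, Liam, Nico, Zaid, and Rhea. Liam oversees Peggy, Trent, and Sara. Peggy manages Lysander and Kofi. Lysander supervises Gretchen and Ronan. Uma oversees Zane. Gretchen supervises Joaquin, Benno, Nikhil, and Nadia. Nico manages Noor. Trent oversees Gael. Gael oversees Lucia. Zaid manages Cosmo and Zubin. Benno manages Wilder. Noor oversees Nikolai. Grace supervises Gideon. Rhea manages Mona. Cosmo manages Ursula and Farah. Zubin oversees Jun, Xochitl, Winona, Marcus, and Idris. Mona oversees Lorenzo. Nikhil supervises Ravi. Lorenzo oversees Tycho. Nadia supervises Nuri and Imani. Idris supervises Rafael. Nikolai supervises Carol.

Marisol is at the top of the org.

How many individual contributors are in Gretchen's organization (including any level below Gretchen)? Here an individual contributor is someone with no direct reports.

The people in Gretchen's organization with no one reporting to them are Imani, Nuri, Ravi, Joaquin, Wilder. That is 5.

5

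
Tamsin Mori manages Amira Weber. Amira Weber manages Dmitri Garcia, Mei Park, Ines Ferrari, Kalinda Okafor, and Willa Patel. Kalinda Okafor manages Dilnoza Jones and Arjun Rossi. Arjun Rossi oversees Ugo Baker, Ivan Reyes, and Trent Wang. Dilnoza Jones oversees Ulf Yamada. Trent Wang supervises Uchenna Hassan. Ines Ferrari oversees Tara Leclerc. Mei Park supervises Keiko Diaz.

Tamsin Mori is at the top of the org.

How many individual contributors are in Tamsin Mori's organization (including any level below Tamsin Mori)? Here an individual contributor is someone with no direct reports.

The people in Tamsin Mori's organization with no one reporting to them are Keiko Diaz, Tara Leclerc, Dmitri Garcia, Willa Patel, Ulf Yamada, Uchenna Hassan, Ivan Reyes, Ugo Baker. That is 8.

8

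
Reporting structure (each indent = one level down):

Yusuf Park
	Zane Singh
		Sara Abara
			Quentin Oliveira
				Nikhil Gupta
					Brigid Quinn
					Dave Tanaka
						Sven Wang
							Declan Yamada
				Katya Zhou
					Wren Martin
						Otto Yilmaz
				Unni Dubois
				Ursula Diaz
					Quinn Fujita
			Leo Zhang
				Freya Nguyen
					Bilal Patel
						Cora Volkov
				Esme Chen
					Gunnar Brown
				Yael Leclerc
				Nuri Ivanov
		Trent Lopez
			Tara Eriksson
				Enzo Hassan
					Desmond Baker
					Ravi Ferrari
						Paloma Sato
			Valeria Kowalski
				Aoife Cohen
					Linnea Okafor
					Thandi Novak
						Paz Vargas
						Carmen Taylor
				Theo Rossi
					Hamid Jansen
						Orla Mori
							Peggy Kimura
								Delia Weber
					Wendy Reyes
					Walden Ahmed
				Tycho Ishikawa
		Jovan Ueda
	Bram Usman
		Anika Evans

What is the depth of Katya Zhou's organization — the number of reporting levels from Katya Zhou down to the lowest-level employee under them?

2

The longest chain under Katya Zhou runs Katya Zhou → Wren Martin → Otto Yilmaz, which is 2 levels below Katya Zhou.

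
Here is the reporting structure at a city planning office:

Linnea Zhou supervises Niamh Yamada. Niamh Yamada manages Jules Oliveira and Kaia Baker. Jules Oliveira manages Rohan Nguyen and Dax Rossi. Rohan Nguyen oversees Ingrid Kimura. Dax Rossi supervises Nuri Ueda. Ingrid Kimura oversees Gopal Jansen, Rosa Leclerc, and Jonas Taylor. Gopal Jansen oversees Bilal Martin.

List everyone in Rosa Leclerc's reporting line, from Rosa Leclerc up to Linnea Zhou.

Rosa Leclerc -> Ingrid Kimura -> Rohan Nguyen -> Jules Oliveira -> Niamh Yamada -> Linnea Zhou

Rosa Leclerc reports to Ingrid Kimura. Ingrid Kimura reports to Rohan Nguyen. Rohan Nguyen reports to Jules Oliveira. Jules Oliveira reports to Niamh Yamada. Niamh Yamada reports to Linnea Zhou. Linnea Zhou is at the top.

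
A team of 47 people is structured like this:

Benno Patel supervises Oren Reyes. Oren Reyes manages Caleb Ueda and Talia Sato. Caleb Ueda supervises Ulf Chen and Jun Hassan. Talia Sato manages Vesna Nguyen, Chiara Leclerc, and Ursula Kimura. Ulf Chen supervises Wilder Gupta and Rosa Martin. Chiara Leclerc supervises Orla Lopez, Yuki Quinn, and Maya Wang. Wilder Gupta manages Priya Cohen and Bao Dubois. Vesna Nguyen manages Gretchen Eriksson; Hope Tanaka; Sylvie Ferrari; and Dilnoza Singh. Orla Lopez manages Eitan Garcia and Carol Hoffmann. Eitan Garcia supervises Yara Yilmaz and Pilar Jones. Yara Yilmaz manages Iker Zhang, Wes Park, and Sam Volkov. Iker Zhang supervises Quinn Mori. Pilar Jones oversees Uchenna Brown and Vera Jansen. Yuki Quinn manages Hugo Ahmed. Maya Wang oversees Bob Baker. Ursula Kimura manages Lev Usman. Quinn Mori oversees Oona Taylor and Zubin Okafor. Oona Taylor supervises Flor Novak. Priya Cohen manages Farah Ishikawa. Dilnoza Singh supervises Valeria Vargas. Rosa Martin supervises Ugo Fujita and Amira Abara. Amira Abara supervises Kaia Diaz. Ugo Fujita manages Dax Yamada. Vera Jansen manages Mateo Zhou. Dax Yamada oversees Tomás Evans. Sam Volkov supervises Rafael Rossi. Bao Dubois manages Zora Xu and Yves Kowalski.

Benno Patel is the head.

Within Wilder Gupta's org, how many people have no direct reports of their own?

The people in Wilder Gupta's organization with no one reporting to them are Yves Kowalski, Zora Xu, Farah Ishikawa. That is 3.

3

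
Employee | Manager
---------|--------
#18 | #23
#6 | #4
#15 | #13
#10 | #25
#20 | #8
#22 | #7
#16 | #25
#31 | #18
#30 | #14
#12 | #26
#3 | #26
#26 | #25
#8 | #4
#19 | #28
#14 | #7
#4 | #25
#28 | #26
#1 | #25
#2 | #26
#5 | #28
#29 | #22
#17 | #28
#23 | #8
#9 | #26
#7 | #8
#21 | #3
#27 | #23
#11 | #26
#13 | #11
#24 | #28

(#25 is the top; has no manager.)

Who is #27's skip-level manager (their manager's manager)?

#27 reports to #23, and #23 reports to #8. So #27's skip-level manager is #8.

#8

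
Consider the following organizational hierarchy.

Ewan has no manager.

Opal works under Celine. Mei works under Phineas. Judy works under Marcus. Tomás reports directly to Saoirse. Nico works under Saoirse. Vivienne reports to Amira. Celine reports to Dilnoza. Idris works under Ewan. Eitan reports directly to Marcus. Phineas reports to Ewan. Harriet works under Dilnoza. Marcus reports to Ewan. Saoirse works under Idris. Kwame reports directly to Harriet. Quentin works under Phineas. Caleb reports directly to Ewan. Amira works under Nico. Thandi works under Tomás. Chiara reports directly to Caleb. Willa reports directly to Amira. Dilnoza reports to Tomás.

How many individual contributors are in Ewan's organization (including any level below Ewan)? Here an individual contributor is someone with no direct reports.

10

The people in Ewan's organization with no one reporting to them are Eitan, Judy, Chiara, Vivienne, Willa, Thandi, Kwame, Opal, Mei, Quentin. That is 10.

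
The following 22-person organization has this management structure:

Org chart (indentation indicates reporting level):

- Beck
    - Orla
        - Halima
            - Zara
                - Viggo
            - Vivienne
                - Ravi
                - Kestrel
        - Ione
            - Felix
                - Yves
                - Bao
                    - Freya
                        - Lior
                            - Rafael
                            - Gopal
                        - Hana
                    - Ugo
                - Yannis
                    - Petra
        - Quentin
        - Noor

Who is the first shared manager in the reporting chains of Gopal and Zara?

Gopal's chain of managers is Lior, Freya, Bao, Felix, Ione, Orla, Beck. Zara's chain of managers is Halima, Orla, Beck. The first manager that appears in both chains is Orla.

Orla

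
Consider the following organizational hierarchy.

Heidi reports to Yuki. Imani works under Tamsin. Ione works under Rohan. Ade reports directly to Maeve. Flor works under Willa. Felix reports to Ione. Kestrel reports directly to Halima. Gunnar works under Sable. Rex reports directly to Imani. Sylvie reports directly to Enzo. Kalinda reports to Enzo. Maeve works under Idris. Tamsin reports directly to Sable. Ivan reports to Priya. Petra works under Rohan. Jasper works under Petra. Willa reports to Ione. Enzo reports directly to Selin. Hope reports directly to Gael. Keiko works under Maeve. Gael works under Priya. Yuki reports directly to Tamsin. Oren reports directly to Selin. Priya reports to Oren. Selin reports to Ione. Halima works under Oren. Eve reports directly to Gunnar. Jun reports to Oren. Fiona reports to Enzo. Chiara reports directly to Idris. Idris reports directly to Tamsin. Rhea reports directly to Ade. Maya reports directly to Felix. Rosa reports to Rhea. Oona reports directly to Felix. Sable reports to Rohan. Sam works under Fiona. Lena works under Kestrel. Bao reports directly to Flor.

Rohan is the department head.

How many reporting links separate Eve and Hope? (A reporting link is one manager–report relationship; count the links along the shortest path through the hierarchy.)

Eve is 3 levels below Rohan, and Hope is 6 levels below Rohan (their lowest common manager). The shortest path runs up from Eve to Rohan and back down to Hope: 3 + 6 = 9 links.

9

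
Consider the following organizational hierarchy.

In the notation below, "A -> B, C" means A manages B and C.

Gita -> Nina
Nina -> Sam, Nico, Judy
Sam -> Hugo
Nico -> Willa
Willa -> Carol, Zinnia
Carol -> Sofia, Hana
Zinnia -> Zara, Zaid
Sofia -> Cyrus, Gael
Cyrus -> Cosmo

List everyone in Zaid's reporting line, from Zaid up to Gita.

Zaid -> Zinnia -> Willa -> Nico -> Nina -> Gita

Zaid reports to Zinnia. Zinnia reports to Willa. Willa reports to Nico. Nico reports to Nina. Nina reports to Gita. Gita is at the top.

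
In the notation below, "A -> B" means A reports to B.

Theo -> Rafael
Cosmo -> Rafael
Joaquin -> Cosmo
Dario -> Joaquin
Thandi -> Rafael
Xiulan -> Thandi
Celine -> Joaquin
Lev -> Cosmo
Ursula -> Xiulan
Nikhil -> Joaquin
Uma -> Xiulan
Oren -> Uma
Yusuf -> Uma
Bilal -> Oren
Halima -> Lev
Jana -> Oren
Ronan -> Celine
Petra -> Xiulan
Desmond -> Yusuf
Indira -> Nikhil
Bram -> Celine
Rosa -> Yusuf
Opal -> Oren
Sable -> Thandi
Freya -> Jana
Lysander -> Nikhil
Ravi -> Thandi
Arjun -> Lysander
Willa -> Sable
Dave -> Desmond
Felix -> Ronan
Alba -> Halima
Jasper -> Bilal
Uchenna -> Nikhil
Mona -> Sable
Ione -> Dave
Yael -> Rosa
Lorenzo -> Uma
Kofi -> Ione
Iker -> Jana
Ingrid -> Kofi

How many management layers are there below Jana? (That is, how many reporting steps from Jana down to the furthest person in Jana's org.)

The longest chain under Jana runs Jana → Iker, which is 1 level below Jana.

1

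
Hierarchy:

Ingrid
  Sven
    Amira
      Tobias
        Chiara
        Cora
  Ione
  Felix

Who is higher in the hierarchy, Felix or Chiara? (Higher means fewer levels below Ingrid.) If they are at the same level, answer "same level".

Felix is 1 level below Ingrid; Chiara is 4. Felix is higher.

Felix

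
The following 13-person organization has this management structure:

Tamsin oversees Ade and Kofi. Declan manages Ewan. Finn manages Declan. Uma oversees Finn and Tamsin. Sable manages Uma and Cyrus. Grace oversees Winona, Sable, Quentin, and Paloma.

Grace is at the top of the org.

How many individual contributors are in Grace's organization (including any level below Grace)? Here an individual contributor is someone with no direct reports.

7

The people in Grace's organization with no one reporting to them are Paloma, Quentin, Ade, Kofi, Ewan, Cyrus, Winona. That is 7.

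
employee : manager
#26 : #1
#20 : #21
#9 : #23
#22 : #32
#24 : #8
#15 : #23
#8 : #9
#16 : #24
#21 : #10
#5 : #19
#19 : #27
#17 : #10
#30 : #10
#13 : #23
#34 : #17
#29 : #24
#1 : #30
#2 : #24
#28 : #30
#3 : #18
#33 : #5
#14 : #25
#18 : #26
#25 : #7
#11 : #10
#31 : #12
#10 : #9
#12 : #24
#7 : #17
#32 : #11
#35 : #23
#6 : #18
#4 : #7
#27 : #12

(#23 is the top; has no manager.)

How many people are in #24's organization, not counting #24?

#24 directly manages #29, #12, #16, #2. #29 has no reports. Under #12: #31, #27, #19, #5, #33 (5). #16 has no reports. #2 has no reports. So #24's organization is 4 direct reports plus everyone under them: 1 + 6 + 1 + 1 = 9.

9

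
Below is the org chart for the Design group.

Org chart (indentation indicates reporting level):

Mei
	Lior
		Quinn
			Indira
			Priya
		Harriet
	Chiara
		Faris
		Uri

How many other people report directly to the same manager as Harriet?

Harriet reports to Lior. Lior's other direct reports are Quinn — 1 peer.

1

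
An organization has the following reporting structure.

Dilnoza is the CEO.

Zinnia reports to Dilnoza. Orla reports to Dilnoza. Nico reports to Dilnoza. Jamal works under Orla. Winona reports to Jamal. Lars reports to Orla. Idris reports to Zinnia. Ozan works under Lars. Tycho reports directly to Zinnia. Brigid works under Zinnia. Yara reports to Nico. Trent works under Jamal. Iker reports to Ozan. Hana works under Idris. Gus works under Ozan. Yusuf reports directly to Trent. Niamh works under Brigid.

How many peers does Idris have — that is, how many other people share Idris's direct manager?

2

Idris reports to Zinnia. Zinnia's other direct reports are Tycho, Brigid — 2 peers.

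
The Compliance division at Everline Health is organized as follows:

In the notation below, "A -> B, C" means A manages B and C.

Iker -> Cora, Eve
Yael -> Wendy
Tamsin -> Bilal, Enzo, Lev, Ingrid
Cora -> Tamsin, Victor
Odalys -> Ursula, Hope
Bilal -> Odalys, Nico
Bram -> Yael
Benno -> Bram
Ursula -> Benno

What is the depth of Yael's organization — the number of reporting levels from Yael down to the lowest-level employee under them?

1

The longest chain under Yael runs Yael → Wendy, which is 1 level below Yael.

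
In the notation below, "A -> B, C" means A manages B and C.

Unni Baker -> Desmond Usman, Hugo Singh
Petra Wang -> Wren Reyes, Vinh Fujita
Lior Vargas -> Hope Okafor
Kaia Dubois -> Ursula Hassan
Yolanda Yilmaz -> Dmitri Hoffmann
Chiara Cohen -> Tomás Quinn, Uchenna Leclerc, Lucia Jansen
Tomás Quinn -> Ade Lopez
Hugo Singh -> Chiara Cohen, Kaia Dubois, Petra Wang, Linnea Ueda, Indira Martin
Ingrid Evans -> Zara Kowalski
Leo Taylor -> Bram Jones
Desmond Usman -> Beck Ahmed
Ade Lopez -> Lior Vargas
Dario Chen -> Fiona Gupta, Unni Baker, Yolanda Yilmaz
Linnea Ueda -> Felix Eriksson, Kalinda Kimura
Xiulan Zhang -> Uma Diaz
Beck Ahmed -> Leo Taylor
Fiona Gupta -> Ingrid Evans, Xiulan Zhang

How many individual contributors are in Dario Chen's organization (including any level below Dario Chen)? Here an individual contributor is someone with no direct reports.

The people in Dario Chen's organization with no one reporting to them are Dmitri Hoffmann, Indira Martin, Kalinda Kimura, Felix Eriksson, Vinh Fujita, Wren Reyes, Ursula Hassan, Lucia Jansen, Uchenna Leclerc, Hope Okafor, Bram Jones, Uma Diaz, Zara Kowalski. That is 13.

13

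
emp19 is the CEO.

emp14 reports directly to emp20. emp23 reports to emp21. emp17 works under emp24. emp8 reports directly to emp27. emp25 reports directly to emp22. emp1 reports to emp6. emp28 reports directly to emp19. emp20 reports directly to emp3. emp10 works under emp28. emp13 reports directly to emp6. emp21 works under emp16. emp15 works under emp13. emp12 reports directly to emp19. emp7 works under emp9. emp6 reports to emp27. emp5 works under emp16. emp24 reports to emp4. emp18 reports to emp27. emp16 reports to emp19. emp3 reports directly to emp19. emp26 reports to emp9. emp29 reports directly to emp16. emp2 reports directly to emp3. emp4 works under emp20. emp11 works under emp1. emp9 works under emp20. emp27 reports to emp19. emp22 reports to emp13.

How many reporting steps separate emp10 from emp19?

2

Chain from emp10 up to emp19: emp10 → emp28 → emp19. That is 2 steps up, so emp10 is 2 levels below emp19.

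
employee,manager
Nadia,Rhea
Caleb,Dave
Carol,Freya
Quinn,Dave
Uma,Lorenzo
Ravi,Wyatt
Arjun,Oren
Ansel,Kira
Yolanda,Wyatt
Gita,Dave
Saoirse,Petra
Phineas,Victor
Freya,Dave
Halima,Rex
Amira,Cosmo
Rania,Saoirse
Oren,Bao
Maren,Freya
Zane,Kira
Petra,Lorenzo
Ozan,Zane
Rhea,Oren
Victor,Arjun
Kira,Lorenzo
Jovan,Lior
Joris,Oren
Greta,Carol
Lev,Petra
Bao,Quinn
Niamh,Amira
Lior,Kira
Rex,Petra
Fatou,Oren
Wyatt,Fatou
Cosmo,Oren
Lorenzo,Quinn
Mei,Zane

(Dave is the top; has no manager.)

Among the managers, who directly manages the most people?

Oren

Direct-report counts: Dave has 4; Freya has 2; Carol has 1; Quinn has 2; Lorenzo has 3; Kira has 3; Lior has 1; Zane has 2; Petra has 3; Saoirse has 1; Rex has 1; Bao has 1; Oren has 5; Arjun has 1; Victor has 1; Cosmo has 1; Amira has 1; Fatou has 1; Wyatt has 2; Rhea has 1. The largest is 5, held by Oren.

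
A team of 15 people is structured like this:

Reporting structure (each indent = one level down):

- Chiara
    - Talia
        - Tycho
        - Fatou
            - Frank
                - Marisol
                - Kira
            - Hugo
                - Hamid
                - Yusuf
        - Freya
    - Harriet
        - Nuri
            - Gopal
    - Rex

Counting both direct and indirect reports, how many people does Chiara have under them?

14

Chiara directly manages Talia, Harriet, Rex. Under Talia: Freya, Fatou, Hugo, Yusuf, Hamid, Frank, Kira, Marisol, Tycho (9). Under Harriet: Nuri, Gopal (2). Rex has no reports. So Chiara's organization is 3 direct reports plus everyone under them: 10 + 3 + 1 = 14.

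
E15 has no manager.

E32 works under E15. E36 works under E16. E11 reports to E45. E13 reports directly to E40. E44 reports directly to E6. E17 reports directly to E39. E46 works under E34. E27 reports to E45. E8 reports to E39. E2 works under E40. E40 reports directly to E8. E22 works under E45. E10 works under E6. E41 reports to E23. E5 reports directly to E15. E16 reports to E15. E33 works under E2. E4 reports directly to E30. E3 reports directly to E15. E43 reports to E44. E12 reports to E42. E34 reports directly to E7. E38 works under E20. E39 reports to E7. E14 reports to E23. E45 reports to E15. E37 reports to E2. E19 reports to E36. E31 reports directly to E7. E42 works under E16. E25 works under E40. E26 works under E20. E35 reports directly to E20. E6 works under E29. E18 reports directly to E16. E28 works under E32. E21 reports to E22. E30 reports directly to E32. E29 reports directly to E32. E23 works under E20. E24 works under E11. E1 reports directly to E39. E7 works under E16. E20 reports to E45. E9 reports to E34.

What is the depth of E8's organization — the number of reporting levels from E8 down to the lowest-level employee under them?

3

The longest chain under E8 runs E8 → E40 → E2 → E33, which is 3 levels below E8.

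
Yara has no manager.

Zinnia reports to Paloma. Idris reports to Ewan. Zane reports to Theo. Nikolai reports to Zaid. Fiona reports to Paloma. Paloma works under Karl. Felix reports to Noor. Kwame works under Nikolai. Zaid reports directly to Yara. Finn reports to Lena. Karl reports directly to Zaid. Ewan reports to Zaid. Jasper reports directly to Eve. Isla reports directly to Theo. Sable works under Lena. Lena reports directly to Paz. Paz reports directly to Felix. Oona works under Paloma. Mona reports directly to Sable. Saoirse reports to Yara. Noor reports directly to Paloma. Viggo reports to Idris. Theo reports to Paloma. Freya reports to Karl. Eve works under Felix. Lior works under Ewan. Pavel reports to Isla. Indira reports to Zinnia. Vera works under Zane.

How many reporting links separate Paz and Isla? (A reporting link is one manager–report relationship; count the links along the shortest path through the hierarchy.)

5

Paz is 3 levels below Paloma, and Isla is 2 levels below Paloma (their lowest common manager). The shortest path runs up from Paz to Paloma and back down to Isla: 3 + 2 = 5 links.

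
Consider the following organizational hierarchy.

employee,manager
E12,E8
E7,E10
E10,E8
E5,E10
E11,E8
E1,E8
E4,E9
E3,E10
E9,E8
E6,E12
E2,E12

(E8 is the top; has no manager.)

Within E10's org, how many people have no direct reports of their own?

The people in E10's organization with no one reporting to them are E5, E3, E7. That is 3.

3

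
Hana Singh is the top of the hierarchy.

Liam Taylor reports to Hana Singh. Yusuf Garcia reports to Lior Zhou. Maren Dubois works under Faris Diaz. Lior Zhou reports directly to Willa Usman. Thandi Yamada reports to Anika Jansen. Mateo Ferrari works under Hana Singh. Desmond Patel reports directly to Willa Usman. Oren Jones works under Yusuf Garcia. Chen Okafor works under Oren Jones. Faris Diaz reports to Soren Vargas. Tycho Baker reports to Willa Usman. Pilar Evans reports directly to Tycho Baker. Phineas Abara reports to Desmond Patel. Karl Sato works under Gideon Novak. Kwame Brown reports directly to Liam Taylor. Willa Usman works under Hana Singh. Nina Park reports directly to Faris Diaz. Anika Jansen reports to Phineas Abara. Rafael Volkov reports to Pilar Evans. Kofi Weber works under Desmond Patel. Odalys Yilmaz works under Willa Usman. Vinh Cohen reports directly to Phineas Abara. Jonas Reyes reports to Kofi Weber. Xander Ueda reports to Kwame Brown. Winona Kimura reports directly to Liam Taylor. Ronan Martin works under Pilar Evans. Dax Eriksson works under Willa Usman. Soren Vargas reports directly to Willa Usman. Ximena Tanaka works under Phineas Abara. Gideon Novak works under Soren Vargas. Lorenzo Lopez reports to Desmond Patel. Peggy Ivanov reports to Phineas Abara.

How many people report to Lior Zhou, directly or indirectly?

3

Lior Zhou directly manages Yusuf Garcia. Under Yusuf Garcia: Oren Jones, Chen Okafor (2). That's 3 in total.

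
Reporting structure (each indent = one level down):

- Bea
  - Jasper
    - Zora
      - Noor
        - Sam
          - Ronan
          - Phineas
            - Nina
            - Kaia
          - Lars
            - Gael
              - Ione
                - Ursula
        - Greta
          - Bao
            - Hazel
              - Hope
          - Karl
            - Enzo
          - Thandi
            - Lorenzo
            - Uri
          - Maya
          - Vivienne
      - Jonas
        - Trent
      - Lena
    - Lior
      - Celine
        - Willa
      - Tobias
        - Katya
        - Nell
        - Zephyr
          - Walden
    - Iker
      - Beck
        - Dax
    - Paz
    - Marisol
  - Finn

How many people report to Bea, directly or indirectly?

Bea directly manages Jasper, Finn. Under Jasper: Marisol, Paz, Iker, Beck, Dax, Lior, Tobias, Zephyr, Walden, Nell, Katya, Celine, Willa, Zora, Lena, Jonas, Trent, Noor, Greta, Vivienne, Maya, Thandi, Uri, Lorenzo, Karl, Enzo, Bao, Hazel, Hope, Sam, Lars, Gael, Ione, Ursula, Phineas, Kaia, Nina, Ronan (38). Finn has no reports. So Bea's organization is 2 direct reports plus everyone under them: 39 + 1 = 40.

40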